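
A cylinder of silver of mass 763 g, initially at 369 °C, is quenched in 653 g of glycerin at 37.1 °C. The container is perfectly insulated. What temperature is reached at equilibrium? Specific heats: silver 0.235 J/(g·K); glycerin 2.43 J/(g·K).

T_f ≈ 70.8 °C

Energy conservation, ΣQ = 0:
763×0.235×(T − 369) + 653×2.43×(T − 37.1) = 0
179.3(T − 369) + 1586.8(T − 37.1) = 0
1766.1 T = 125033
T = 125033/1766.1 ≈ 70.80 °C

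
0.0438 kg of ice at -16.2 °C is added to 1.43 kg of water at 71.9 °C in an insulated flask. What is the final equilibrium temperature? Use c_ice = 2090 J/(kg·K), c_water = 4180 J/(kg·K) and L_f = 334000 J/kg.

T_f ≈ 67.1 °C

Conservation of energy gives ΣQ = 0:
ice -16.2→0 °C: 0.0438·2090·16.2 = 1483
  latent heat to melt: 0.0438·334000 = 14629
  meltwater 0→T: 0.0438·4180·T = 183.08 T
  water: 5977.4(T − 71.9)
6160.5 T = 429775 − 16112 = 413663
T ≈ 67.15 °C — above 0 °C, consistent with complete melting.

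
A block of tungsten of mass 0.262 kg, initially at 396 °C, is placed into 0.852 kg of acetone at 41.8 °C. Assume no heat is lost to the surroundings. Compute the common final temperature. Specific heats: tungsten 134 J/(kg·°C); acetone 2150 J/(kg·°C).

T_f ≈ 48.5 °C

Set heat shed by the hot body equal to heat absorbed by the cold body:
0.262·134·(396 − T) = 0.852·2150·(T − 41.8)
35.11(396 − T) = 1831.8(T − 41.8)
1866.9 T = 90472  ⇒  T ≈ 48.46 °C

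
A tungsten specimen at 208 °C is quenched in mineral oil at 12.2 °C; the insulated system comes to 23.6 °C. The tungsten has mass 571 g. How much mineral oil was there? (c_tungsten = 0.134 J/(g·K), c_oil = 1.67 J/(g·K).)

Heat lost by the tungsten = heat gained by the oil:
571·0.134·(208 − 23.6) = m·1.67·(23.6 − 12.2)
19.04 m = 14109  ⇒  m ≈ 741.1 g

m ≈ 741 g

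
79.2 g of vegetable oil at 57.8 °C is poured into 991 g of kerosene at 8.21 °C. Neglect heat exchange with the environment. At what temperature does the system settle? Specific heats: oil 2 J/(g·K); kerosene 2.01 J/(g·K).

T_f ≈ 11.9 °C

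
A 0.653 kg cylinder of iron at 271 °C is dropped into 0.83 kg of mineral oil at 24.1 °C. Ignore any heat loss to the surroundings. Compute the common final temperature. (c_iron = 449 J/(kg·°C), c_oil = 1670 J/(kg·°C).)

T_f ≈ 67.2 °C

|Q_iron| = |Q_oil|:
0.653·449·(271 − T) = 0.83·1670·(T − 24.1)
293.2(271 − T) = 1386.1(T − 24.1)
1679.3 T = 112861  ⇒  T ≈ 67.21 °C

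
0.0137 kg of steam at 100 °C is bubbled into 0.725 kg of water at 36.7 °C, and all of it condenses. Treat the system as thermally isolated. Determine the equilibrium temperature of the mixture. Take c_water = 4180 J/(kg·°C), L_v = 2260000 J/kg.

T_f ≈ 47.9 °C

Setting the total heat transfer to zero:
steam→water at 100 °C releases m L_v = 0.0137×2260000 = 30962
  condensate cools 100→T: 0.0137×4180×(T − 100) = 57.27(T − 100)
  original water: 3030.5(T − 36.7)
3087.8 T = 30962 + 5726.6 + 111219 = 147908
T ≈ 47.90 °C, under the boiling point, so the assumption holds.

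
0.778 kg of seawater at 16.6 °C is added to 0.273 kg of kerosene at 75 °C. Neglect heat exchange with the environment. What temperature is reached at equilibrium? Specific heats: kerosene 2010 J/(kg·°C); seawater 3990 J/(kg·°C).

T_f = Σ m_i c_i T_i / Σ m_i c_i:
T_f = (548.73·75 + 3104.2·16.6) / (548.73 + 3104.2)
    = 92685 / 3653 ≈ 25.37 °C

T_f ≈ 25.4 °C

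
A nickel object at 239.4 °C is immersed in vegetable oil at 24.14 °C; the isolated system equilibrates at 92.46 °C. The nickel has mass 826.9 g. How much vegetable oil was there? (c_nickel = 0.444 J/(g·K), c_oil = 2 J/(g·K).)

Conservation of energy gives ΣQ = 0:
826.9×0.444×(92.46 − 239.4) + m×2×(92.46 − 24.14) = 0
136.64 m = 53948
m = 53948/136.64 ≈ 394.8 g

m ≈ 395 g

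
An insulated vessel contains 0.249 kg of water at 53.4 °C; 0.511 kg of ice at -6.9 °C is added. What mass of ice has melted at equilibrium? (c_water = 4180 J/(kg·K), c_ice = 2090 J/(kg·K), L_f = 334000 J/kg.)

m_melted ≈ 0.144 kg

Cooling the water to 0 °C releases 0.249×4180×53.4 = 55580 J.
Of that, 0.511×2090×6.9 = 7369.1 J goes to bring the ice to 0 °C, leaving 48211 J.
To melt every bit of ice: 0.511×334000 = 170674 J.
Since 48211 < 170674 J, not all the ice melts; equilibrium is at 0 °C.
m_melt = 48211 / L_f = 0.1443 kg.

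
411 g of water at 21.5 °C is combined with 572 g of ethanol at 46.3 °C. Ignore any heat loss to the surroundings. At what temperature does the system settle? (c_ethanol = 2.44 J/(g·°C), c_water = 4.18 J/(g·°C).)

With ΣQ=0 the equilibrium temperature is the m·c-weighted mean:
T_f = (1395.7·46.3 + 1718·21.5) / (1395.7 + 1718)
    = 101557 / 3113.7 ≈ 32.62 °C

T_f ≈ 32.6 °C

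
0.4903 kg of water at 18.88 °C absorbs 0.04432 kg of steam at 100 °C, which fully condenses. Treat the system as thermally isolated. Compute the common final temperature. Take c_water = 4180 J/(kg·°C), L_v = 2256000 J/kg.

T_f ≈ 70.3 °C

Setting the total heat transfer to zero:
latent heat released on condensation: 0.04432·2256000 = 99986
  condensed water 100 °C→T: 185.26(T − 100)
  water warms: 0.4903·4180·(T − 18.88) = 2049.5(T − 18.88)
2234.7 T = 99986 + 18526 + 38694 = 157205
T ≈ 70.35 °C — below 100 °C, confirming all the steam condensed.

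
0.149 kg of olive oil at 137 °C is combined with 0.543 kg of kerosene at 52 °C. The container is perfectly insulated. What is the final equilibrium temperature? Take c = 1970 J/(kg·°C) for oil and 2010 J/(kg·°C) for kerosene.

T_f ≈ 70.0 °C

Let T be the final temperature. ΣQ_i = 0:
0.149·1970·(T − 137) + 0.543·2010·(T − 52) = 0
1385 T = 96968
T = 96968 / 1385 = 70 °C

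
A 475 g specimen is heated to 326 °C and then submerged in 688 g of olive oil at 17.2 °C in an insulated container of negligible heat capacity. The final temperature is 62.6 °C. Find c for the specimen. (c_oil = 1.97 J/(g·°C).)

Net heat exchanged in the isolated system is zero:
475·c·(62.6 − 326) + 688·1.97·(62.6 − 17.2) = 0
-125115 c = -61533
c = -61533/-125115 ≈ 0.4918 J/(g·°C)

c ≈ 0.492 J/(g·°C)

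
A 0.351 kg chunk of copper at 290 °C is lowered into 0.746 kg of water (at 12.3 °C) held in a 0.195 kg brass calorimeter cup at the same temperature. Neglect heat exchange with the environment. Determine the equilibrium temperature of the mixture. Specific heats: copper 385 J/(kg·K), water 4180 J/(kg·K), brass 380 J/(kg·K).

With ΣQ=0 the equilibrium temperature is the m·c-weighted mean:
T_f = (135.13*290 + 3118.3*12.3 + 74.1*12.3) / (135.13 + 3118.3 + 74.1)
    = 78455 / 3327.5 ≈ 23.58 °C

T_f ≈ 23.6 °C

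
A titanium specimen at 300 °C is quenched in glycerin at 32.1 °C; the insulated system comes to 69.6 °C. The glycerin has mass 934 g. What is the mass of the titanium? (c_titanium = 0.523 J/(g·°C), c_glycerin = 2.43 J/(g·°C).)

m ≈ 706 g

Taking heat into each body as positive, Σ m c ΔT = 0:
m·0.523·(69.6 − 300) + 934·2.43·(69.6 − 32.1) = 0
-120.5 m = -85111
m = -85111/-120.5 ≈ 706.3 g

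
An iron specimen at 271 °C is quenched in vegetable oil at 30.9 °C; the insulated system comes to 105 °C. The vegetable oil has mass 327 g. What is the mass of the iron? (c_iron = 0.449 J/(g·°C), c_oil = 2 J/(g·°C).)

Net heat exchanged in the isolated system is zero:
m·0.449·(105 − 271) + 327·2·(105 − 30.9) = 0
-74.53 m = -48461
m = -48461/-74.53 ≈ 650.2 g

m ≈ 650 g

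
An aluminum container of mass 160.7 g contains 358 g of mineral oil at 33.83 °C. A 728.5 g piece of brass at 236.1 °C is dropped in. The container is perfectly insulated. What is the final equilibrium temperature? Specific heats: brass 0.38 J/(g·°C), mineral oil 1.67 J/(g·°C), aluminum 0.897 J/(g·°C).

T_f ≈ 88.8 °C

Heat gained plus heat lost sum to zero:
728.5×0.38×(T − 236.1) + 358×1.67×(T − 33.83) + 160.7×0.897×(T − 33.83) = 0
1018.8 T = 90462
T = 90462/1018.8 ≈ 88.79 °C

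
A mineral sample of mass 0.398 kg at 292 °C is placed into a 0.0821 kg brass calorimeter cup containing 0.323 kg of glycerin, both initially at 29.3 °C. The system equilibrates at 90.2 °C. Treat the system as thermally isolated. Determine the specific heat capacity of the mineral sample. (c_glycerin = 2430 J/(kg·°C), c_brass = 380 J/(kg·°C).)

c ≈ 619 J/(kg·°C)

Heat gained plus heat lost sum to zero:
0.398·c·(90.2 − 292) + 0.323·2430·(90.2 − 29.3) + 0.0821·380·(90.2 − 29.3) = 0
-80.32 c = -49700
c = -49700/-80.32 ≈ 618.8 J/(kg·°C)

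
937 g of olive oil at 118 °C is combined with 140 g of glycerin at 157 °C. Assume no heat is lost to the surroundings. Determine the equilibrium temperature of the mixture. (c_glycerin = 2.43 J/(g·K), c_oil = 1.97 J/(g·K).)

T_f ≈ 124.1 °C

|Q_glycerin| = |Q_oil|:
140*2.43*(157 − T) = 937*1.97*(T − 118)
340.2(157 − T) = 1845.9(T − 118)
2186.1 T = 271226  ⇒  T ≈ 124.07 °C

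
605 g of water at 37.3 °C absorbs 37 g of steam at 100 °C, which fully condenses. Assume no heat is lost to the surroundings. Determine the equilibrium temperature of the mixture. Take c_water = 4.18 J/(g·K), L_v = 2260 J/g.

Sum of m c ΔT and latent-heat terms is zero:
condense steam: −37·2260 = −83620
  condensed water 100 °C→T: 154.66(T − 100)
  original water: 2528.9(T − 37.3)
2683.6 T = 83620 + 15466 + 94328 = 193414
T ≈ 72.07 °C — below 100 °C, confirming all the steam condensed.

T_f ≈ 72.1 °C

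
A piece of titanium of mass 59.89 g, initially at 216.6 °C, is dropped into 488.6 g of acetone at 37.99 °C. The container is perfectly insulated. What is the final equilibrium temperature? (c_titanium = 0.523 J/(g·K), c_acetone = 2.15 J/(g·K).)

T_f ≈ 43.2 °C

Net heat exchanged in the isolated system is zero:
59.89·0.523·(T − 216.6) + 488.6·2.15·(T − 37.99) = 0
31.32(T − 216.6) + 1050.5(T − 37.99) = 0
(31.32 + 1050.5) T = 31.32·216.6 + 1050.5·37.99
T = 46693 / 1081.8 = 43.2 °C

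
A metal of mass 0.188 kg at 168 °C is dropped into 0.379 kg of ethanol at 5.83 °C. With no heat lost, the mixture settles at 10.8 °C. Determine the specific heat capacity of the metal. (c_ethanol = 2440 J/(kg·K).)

Taking heat into each body as positive, Σ m c ΔT = 0:
0.188×c×(10.8 − 168) + 0.379×2440×(10.8 − 5.83) = 0
-29.55 c = -4596.1
c = -4596.1/-29.55 ≈ 155.5 J/(kg·K)

c ≈ 156 J/(kg·K)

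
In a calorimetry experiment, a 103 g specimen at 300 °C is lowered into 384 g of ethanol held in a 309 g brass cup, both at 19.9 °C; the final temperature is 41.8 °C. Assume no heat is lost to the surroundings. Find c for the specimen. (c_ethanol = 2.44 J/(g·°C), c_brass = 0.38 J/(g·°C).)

Net heat exchanged in the isolated system is zero:
103·c·(41.8 − 300) + 384·2.44·(41.8 − 19.9) + 309·0.38·(41.8 − 19.9) = 0
-26595 c = -23091
c = -23091/-26595 ≈ 0.8683 J/(g·°C)

c ≈ 0.868 J/(g·°C)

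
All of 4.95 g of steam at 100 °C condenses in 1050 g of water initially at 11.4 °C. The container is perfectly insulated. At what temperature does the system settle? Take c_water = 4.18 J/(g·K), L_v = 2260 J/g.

Taking heat into each body as positive, Σ m c ΔT = 0:
latent heat released on condensation: 4.95×2260 = 11187
  condensed water 100 °C→T: 20.69(T − 100)
  water warms: 1050×4.18×(T − 11.4) = 4389(T − 11.4)
4409.7 T = 11187 + 2069.1 + 50035 = 63291
T ≈ 14.35 °C (< 100 °C, so full condensation is consistent).

T_f ≈ 14.4 °C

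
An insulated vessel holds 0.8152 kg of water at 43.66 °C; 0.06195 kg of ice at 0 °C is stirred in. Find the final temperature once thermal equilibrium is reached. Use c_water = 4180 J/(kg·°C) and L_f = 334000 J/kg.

T_f ≈ 34.9 °C

Sum of m c ΔT and latent-heat terms is zero:
melt ice: 0.06195·334000 = 20691
  meltwater 0→T: 0.06195·4180·T = 258.95 T
  water cools: 0.8152·4180·(T − 43.66) = 3407.5(T − 43.66)
3666.5 T = 148773 − 20691 = 128082
T ≈ 34.93 °C (positive, so assuming full melt was valid).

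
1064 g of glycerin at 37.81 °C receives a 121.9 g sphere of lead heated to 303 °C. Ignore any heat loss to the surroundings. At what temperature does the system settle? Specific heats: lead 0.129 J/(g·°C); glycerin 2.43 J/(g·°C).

T_f ≈ 39.4 °C

With ΣQ=0 the equilibrium temperature is the m·c-weighted mean:
T_f = (15.73·303 + 2585.5·37.81) / (15.73 + 2585.5)
    = 102523 / 2601.2 ≈ 39.41 °C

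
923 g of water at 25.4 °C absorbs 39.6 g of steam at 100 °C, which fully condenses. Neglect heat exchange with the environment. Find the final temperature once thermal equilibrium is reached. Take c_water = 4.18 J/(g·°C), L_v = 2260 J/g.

T_f ≈ 50.7 °C

Conservation of energy gives ΣQ = 0:
latent heat released on condensation: 39.6·2260 = 89496
  condensate cools 100→T: 39.6·4.18·(T − 100) = 165.53(T − 100)
  original water: 3858.1(T − 25.4)
4023.7 T = 89496 + 16553 + 97997 = 204046
T ≈ 50.71 °C (< 100 °C, so full condensation is consistent).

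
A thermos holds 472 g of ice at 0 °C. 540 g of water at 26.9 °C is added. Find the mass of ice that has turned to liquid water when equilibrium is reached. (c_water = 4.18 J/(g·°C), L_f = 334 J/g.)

m_melted ≈ 182 g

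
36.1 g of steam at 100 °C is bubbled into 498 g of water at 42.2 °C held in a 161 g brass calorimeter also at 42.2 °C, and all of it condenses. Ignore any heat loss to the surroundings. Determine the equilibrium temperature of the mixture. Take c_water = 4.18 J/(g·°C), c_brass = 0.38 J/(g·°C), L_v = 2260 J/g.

Setting the total heat transfer to zero:
latent heat released on condensation: 36.1·2260 = 81586
  condensate cools 100→T: 36.1·4.18·(T − 100) = 150.9(T − 100)
  original water: 2081.6(T − 42.2)
  cup: 61.18(T − 42.2)
2293.7 T = 81586 + 15090 + 90427 = 187103
T ≈ 81.57 °C, under the boiling point, so the assumption holds.

T_f ≈ 81.6 °C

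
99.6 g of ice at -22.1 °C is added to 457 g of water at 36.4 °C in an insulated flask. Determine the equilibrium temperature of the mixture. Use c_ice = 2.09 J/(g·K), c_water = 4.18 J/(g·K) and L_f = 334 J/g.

Taking heat into each body as positive, Σ m c ΔT = 0:
ice -22.1→0 °C: 99.6×2.09×22.1 = 4600.4; latent heat to melt: 99.6×334 = 33266; warm the meltwater: 416.33 T; water: 1910.3(T − 36.4)
2326.6 T = 69533 − 37867 = 31667
T ≈ 13.61 °C. Since T > 0 °C, the all-ice-melts assumption holds.

T_f ≈ 13.6 °C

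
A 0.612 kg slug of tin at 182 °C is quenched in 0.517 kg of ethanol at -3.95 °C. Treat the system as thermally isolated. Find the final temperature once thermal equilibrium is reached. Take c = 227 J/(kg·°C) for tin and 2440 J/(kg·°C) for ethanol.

T_f ≈ 14.5 °C

Net heat exchanged in the isolated system is zero:
0.612·227·(T − 182) + 0.517·2440·(T − (-3.95)) = 0
1400.4 T = 20301
T = 20301/1400.4 ≈ 14.50 °C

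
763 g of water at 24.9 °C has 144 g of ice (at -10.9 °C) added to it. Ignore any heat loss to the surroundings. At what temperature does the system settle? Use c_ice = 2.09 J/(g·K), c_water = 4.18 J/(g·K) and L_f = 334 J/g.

T_f ≈ 7.4 °C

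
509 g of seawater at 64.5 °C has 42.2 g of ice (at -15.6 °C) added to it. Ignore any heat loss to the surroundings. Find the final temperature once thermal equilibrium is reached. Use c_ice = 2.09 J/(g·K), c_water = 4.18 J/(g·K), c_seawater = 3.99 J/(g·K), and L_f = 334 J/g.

T_f ≈ 52.3 °C

Conservation of energy gives ΣQ = 0:
warm ice to 0 °C: 42.2×2.09×(0 − (-15.6)) = 1375.9
  melt ice: 42.2×334 = 14095
  meltwater 0→T: 42.2×4.18×T = 176.4 T
  seawater: 2030.9(T − 64.5)
2207.3 T = 130994 − 15471 = 115523
T ≈ 52.34 °C — above 0 °C, consistent with complete melting.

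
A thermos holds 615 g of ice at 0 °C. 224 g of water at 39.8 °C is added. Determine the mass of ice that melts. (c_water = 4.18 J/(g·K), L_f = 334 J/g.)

m_melted ≈ 112 g

Heat available from the water dropping to 0 °C: 224·4.18·39.8 = 37266 J.
Melting all 615 g of ice would need 615·334 = 205410 J.
37266 J < 205410 J, so only part of the ice melts and the system sits at 0 °C.
m_melt = 37266 / L_f = 111.6 g.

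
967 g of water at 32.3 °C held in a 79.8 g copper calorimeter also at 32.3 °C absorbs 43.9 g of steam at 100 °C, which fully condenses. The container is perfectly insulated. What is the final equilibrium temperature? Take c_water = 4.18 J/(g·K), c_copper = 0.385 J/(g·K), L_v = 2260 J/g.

T_f ≈ 58.5 °C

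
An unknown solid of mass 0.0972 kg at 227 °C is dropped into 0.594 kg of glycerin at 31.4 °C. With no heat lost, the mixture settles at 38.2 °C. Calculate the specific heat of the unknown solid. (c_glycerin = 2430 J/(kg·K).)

c ≈ 535 J/(kg·K)

Taking heat into each body as positive, Σ m c ΔT = 0:
0.0972×c×(38.2 − 227) + 0.594×2430×(38.2 − 31.4) = 0
-18.35 c = -9815.3
c = -9815.3/-18.35 ≈ 534.9 J/(kg·K)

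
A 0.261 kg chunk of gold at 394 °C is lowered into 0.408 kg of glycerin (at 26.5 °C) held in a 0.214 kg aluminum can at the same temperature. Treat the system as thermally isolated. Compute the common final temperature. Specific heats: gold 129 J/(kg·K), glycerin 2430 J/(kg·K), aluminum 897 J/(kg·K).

T_f ≈ 36.7 °C

T_f = Σ m_i c_i T_i / Σ m_i c_i:
T_f = (33.67×394 + 991.44×26.5 + 191.96×26.5) / (33.67 + 991.44 + 191.96)
    = 44626 / 1217.1 ≈ 36.67 °C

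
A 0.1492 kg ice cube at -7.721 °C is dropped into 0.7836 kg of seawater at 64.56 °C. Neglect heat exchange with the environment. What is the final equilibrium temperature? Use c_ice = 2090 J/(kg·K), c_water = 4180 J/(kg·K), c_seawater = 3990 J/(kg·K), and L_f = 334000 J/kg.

T_f ≈ 39.9 °C

Energy conservation, ΣQ = 0:
ice -7.721→0 °C: 0.1492·2090·7.721 = 2407.6
  melt ice: 0.1492·334000 = 49833
  warm the meltwater: 623.66 T
  seawater cools: 0.7836·3990·(T − 64.56) = 3126.6(T − 64.56)
3750.2 T = 201851 − 52240 = 149611
T ≈ 39.89 °C (positive, so assuming full melt was valid).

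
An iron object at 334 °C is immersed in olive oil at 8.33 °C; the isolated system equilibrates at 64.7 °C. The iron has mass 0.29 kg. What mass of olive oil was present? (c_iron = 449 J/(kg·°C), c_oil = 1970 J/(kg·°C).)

m ≈ 0.316 kg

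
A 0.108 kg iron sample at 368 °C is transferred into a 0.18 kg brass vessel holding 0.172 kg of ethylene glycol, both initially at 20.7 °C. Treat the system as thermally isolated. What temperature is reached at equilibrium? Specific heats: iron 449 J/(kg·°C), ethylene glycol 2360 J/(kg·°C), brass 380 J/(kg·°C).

T_f is the heat-capacity-weighted average of the initial temperatures:
T_f = (48.49×368 + 405.92×20.7 + 68.4×20.7) / (48.49 + 405.92 + 68.4)
    = 27663 / 522.81 ≈ 52.91 °C

T_f ≈ 52.9 °C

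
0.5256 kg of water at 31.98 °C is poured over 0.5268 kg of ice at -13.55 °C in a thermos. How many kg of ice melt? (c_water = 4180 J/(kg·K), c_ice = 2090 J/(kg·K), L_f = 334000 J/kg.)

m_melted ≈ 0.166 kg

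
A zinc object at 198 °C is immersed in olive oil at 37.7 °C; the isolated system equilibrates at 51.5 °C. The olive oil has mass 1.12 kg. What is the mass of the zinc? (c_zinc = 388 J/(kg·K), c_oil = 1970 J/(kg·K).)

Let T be the final temperature. ΣQ_i = 0:
m·388·(51.5 − 198) + 1.12·1970·(51.5 − 37.7) = 0
-56842 m = -30448
m = -30448/-56842 ≈ 0.5357 kg

m ≈ 0.536 kg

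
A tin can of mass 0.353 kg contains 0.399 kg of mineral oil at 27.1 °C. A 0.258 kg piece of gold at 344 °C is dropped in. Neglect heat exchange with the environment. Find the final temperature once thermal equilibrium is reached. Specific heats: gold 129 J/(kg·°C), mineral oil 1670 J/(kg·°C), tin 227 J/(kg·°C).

T_f ≈ 40.6 °C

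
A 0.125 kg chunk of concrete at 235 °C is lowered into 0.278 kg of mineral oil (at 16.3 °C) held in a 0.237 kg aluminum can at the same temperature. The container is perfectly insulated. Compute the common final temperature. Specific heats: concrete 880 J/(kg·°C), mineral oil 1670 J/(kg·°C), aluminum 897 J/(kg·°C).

T_f ≈ 46.9 °C

Setting the total heat transfer to zero:
0.125×880×(T − 235) + 0.278×1670×(T − 16.3) + 0.237×897×(T − 16.3) = 0
110(T − 235) + 464.26(T − 16.3) + 212.59(T − 16.3) = 0
786.85 T = 36883
T ≈ 46.87 °C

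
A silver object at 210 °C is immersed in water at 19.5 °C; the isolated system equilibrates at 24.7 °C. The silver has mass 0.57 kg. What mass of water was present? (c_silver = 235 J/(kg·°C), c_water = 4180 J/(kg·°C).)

m ≈ 1.14 kg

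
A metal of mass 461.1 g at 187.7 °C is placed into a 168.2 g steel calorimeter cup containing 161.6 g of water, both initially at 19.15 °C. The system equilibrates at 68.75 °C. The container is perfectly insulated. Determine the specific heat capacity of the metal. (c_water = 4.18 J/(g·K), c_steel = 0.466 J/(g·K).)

c ≈ 0.682 J/(g·K)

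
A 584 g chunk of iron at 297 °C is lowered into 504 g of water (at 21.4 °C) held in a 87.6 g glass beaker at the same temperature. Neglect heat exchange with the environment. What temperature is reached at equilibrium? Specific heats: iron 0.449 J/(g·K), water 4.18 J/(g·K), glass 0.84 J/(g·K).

T_f ≈ 51.0 °C

Taking heat into each body as positive, Σ m c ΔT = 0:
584×0.449×(T − 297) + 504×4.18×(T − 21.4) + 87.6×0.84×(T − 21.4) = 0
262.22(T − 297) + 2106.7(T − 21.4) + 73.58(T − 21.4) = 0
2442.5 T = 124537
T = 124537 / 2442.5 = 51 °C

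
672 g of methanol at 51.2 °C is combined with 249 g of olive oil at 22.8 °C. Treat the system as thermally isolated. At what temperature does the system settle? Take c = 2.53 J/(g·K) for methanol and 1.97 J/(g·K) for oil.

T_f ≈ 44.8 °C

Conservation of energy gives ΣQ = 0:
672*2.53*(T − 51.2) + 249*1.97*(T − 22.8) = 0
1700.2(T − 51.2) + 490.53(T − 22.8) = 0
2190.7 T = 98232
T = 98232 / 2190.7 = 44.8 °C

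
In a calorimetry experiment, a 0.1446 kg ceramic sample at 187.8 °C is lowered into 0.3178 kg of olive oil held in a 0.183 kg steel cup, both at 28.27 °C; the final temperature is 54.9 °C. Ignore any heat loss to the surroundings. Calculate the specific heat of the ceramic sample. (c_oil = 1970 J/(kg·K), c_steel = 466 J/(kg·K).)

c ≈ 986 J/(kg·K)

Setting the total heat transfer to zero:
0.1446·c·(54.9 − 187.8) + 0.3178·1970·(54.9 − 28.27) + 0.183·466·(54.9 − 28.27) = 0
-19.22 c = -18943
c = -18943/-19.22 ≈ 985.7 J/(kg·K)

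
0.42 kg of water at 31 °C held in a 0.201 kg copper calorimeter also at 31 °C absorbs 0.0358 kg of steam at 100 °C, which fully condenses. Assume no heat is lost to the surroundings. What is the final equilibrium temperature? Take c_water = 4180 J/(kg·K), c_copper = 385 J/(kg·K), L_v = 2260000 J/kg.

Let T be the final temperature. ΣQ_i = 0:
steam→water at 100 °C releases m L_v = 0.0358·2260000 = 80908; condensed water 100 °C→T: 149.64(T − 100); water warms: 0.42·4180·(T − 31) = 1755.6(T − 31); copper cup: 0.201·385·(T − 31) = 77.39(T − 31)
1982.6 T = 80908 + 14964 + 56823 = 152695
T ≈ 77.02 °C (< 100 °C, so full condensation is consistent).

T_f ≈ 77.0 °C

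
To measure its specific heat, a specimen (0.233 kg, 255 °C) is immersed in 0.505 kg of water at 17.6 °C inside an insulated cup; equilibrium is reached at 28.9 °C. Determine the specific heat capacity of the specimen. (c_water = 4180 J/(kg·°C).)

c ≈ 453 J/(kg·°C)

Heat lost by the specimen = heat gained by the water:
0.233×c×(255 − 28.9) = 0.505×4180×(28.9 − 17.6)
52.68 c = 23853  ⇒  c ≈ 452.8 J/(kg·°C)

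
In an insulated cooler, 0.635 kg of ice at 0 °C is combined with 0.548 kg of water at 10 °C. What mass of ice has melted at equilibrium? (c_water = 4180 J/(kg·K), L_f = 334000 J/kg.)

m_melted ≈ 0.0686 kg

Cooling the water to 0 °C releases 0.548·4180·10 = 22906 J.
To melt every bit of ice: 0.635·334000 = 212090 J.
22906 J < 212090 J, so only part of the ice melts and the system sits at 0 °C.
m_melt = 22906 / L_f = 0.06858 kg.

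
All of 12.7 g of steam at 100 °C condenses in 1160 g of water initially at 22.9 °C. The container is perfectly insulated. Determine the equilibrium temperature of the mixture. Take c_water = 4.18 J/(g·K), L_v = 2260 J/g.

Energy conservation, ΣQ = 0:
condense steam: −12.7×2260 = −28702
  condensed water 100 °C→T: 53.09(T − 100)
  water warms: 1160×4.18×(T − 22.9) = 4848.8(T − 22.9)
4901.9 T = 28702 + 5308.6 + 111038 = 145048
T ≈ 29.59 °C — below 100 °C, confirming all the steam condensed.

T_f ≈ 29.6 °C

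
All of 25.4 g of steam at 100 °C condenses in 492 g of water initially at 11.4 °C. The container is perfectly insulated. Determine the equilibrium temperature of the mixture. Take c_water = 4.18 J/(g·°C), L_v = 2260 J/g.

T_f ≈ 42.3 °C

Taking heat into each body as positive, Σ m c ΔT = 0:
condense steam: −25.4×2260 = −57404; condensed water 100 °C→T: 106.17(T − 100); water warms: 492×4.18×(T − 11.4) = 2056.6(T − 11.4)
2162.7 T = 57404 + 10617 + 23445 = 91466
T ≈ 42.29 °C (< 100 °C, so full condensation is consistent).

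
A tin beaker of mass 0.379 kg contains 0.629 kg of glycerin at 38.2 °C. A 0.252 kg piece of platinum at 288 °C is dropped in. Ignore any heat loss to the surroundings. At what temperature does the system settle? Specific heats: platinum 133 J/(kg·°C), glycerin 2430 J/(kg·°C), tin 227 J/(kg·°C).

T_f ≈ 43.3 °C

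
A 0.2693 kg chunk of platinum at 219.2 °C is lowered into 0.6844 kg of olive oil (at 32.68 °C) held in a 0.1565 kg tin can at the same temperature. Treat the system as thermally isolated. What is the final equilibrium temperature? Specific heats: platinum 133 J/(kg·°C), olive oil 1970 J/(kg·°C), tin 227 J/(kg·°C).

T_f ≈ 37.4 °C

Net heat exchanged in the isolated system is zero:
0.2693*133*(T − 219.2) + 0.6844*1970*(T − 32.68) + 0.1565*227*(T − 32.68) = 0
35.82(T − 219.2) + 1348.3(T − 32.68) + 35.53(T − 32.68) = 0
1419.6 T = 53073
T ≈ 37.39 °C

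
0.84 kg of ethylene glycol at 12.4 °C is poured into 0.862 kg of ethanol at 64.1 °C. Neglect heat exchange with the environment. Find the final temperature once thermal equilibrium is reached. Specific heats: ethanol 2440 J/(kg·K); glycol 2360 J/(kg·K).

With ΣQ=0 the equilibrium temperature is the m·c-weighted mean:
T_f = (2103.3·64.1 + 1982.4·12.4) / (2103.3 + 1982.4)
    = 159402 / 4085.7 ≈ 39.01 °C

T_f ≈ 39.0 °C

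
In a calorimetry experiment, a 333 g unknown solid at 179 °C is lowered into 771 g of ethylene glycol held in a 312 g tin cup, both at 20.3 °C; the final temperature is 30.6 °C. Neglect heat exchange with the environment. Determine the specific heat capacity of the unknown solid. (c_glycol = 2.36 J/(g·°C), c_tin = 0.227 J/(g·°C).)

c ≈ 0.394 J/(g·°C)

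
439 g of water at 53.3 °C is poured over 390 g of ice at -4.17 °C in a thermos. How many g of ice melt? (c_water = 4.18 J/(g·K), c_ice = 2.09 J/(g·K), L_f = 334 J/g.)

Heat available from the water dropping to 0 °C: 439·4.18·53.3 = 97807 J.
Of that, 390·2.09·4.17 = 3399 J goes to bring the ice to 0 °C, leaving 94408 J.
To melt every bit of ice: 390·334 = 130260 J.
That's not enough to melt it all — equilibrium is at 0 °C with ice remaining.
m_melt = 94408 / L_f = 282.7 g.

m_melted ≈ 283 g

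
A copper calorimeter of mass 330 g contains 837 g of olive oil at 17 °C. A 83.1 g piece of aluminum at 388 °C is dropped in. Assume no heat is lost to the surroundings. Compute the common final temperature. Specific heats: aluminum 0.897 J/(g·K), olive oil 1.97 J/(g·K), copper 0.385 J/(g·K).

T_f ≈ 31.9 °C

Taking heat into each body as positive, Σ m c ΔT = 0:
83.1×0.897×(T − 388) + 837×1.97×(T − 17) + 330×0.385×(T − 17) = 0
74.54(T − 388) + 1648.9(T − 17) + 127.05(T − 17) = 0
1850.5 T = 59113
T = 59113/1850.5 ≈ 31.94 °C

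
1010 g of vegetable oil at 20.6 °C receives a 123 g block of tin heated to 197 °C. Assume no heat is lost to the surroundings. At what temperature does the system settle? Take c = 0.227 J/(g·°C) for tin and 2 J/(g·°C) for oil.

T_f ≈ 23.0 °C

Energy conservation, ΣQ = 0:
123·0.227·(T − 197) + 1010·2·(T − 20.6) = 0
27.92(T − 197) + 2020(T − 20.6) = 0
2047.9 T = 47112
T ≈ 23.01 °C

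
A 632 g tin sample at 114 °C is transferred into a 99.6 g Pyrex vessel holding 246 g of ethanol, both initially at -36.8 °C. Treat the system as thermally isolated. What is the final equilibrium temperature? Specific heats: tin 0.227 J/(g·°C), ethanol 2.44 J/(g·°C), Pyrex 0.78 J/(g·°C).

T_f ≈ -10.5 °C

Conservation of energy gives ΣQ = 0:
632*0.227*(T − 114) + 246*2.44*(T − (-36.8)) + 99.6*0.78*(T − (-36.8)) = 0
821.39 T = -8592.9
T ≈ -10.46 °C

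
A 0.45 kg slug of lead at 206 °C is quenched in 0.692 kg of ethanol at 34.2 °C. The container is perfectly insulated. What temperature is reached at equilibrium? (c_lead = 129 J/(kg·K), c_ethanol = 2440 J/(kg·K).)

T_f ≈ 39.9 °C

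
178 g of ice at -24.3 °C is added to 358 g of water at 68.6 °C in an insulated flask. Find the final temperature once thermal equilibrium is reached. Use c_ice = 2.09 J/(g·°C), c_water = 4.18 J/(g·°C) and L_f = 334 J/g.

T_f ≈ 15.2 °C

Setting the total heat transfer to zero:
warm ice to 0 °C: 178·2.09·(0 − (-24.3)) = 9040.1; melt ice: 178·334 = 59452; meltwater 0→T: 178·4.18·T = 744.04 T; water cools: 358·4.18·(T − 68.6) = 1496.4(T − 68.6)
2240.5 T = 102656 − 68492 = 34164
T ≈ 15.25 °C (positive, so assuming full melt was valid).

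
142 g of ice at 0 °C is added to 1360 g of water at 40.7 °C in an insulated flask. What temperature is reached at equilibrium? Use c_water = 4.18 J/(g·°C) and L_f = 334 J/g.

T_f ≈ 29.3 °C

Heat gained plus heat lost sum to zero:
fusion: m_ice L_f = 142·334 = 47428; warm the meltwater: 593.56 T; water cools: 1360·4.18·(T − 40.7) = 5684.8(T − 40.7)
6278.4 T = 231371 − 47428 = 183943
T ≈ 29.30 °C (positive, so assuming full melt was valid).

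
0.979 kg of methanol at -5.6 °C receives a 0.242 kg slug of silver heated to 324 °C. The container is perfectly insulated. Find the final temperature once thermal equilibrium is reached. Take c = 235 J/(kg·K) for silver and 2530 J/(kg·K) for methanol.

Heat gained plus heat lost sum to zero:
0.242*235*(T − 324) + 0.979*2530*(T − (-5.6)) = 0
56.87(T − 324) + 2476.9(T − (-5.6)) = 0
(56.87 + 2476.9) T = 56.87*324 + 2476.9*(-5.6)
T = 4555.4/2533.7 ≈ 1.80 °C

T_f ≈ 1.8 °C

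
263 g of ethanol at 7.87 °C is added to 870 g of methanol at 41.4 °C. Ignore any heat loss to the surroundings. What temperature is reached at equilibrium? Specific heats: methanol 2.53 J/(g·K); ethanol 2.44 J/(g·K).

Taking heat into each body as positive, Σ m c ΔT = 0:
870×2.53×(T − 41.4) + 263×2.44×(T − 7.87) = 0
2842.8 T = 96176
T ≈ 33.83 °C

T_f ≈ 33.8 °C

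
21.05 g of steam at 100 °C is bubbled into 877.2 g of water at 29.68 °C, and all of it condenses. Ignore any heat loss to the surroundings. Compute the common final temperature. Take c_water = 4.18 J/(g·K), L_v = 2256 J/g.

T_f ≈ 44.0 °C

Taking heat into each body as positive, Σ m c ΔT = 0:
steam→water at 100 °C releases m L_v = 21.05·2256 = 47489
  condensate cools 100→T: 21.05·4.18·(T − 100) = 87.99(T − 100)
  original water: 3666.7(T − 29.68)
3754.7 T = 47489 + 8798.9 + 108828 = 165115
T ≈ 43.98 °C (< 100 °C, so full condensation is consistent).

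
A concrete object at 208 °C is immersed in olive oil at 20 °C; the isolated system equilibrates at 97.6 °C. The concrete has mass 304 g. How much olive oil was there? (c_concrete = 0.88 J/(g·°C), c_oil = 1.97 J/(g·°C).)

Let T be the final temperature. ΣQ_i = 0:
304×0.88×(97.6 − 208) + m×1.97×(97.6 − 20) = 0
152.87 m = 29534
m = 29534/152.87 ≈ 193.2 g

m ≈ 193 g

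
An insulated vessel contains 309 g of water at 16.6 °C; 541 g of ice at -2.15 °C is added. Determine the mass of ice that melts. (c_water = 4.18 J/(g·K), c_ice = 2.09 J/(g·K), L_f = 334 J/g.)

Water can give up m c ΔT = 309·4.18·16.6 = 21441 J before reaching 0 °C.
Warming the ice to 0 °C takes 541·2.09·2.15 = 2431 J, leaving 19010 J for melting.
To melt every bit of ice: 541·334 = 180694 J.
Since 19010 < 180694 J, not all the ice melts; equilibrium is at 0 °C.
Mass melted = 19010/334 ≈ 56.92 g.

m_melted ≈ 56.9 g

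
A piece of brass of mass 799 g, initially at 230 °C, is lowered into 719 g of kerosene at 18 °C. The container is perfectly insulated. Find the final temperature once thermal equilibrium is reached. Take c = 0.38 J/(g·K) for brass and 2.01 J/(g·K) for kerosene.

T_f ≈ 54.8 °C

|Q_brass| = |Q_kerosene|:
799·0.38·(230 − T) = 719·2.01·(T − 18)
303.62(230 − T) = 1445.2(T − 18)
1748.8 T = 95846  ⇒  T ≈ 54.81 °C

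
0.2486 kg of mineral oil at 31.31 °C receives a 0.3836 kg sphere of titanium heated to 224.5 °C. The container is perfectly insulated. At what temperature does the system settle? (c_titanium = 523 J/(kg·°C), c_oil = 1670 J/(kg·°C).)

T_f ≈ 94.3 °C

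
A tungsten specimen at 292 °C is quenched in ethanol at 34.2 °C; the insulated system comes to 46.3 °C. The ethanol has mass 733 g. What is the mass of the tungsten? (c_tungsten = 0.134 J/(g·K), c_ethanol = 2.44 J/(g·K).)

m ≈ 657 g

Heat lost by the tungsten = heat gained by the ethanol:
m×0.134×(292 − 46.3) = 733×2.44×(46.3 − 34.2)
32.92 m = 21641  ⇒  m ≈ 657.3 g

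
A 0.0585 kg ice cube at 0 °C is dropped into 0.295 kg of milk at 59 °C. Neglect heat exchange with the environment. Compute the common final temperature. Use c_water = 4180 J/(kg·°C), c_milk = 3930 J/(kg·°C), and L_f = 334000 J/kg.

Sum of m c ΔT and latent-heat terms is zero:
melt ice: 0.0585·334000 = 19539
  warm the meltwater: 244.53 T
  milk cools: 0.295·3930·(T − 59) = 1159.3(T − 59)
1403.9 T = 68402 − 19539 = 48863
T ≈ 34.81 °C. Since T > 0 °C, the all-ice-melts assumption holds.

T_f ≈ 34.8 °C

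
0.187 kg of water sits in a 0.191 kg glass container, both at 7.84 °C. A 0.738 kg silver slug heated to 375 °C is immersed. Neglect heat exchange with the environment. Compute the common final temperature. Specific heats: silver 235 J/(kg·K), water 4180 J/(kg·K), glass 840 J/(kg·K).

T_f ≈ 64.9 °C

Setting the total heat transfer to zero:
0.738*235*(T − 375) + 0.187*4180*(T − 7.84) + 0.191*840*(T − 7.84) = 0
173.43(T − 375) + 781.66(T − 7.84) + 160.44(T − 7.84) = 0
1115.5 T = 72422
T ≈ 64.92 °C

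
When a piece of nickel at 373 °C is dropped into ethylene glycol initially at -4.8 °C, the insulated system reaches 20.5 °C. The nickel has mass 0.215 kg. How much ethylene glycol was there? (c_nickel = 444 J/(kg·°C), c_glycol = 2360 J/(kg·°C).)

Setting the total heat transfer to zero:
0.215·444·(20.5 − 373) + m·2360·(20.5 − (-4.8)) = 0
59708 m = 33650
m = 33650/59708 ≈ 0.5636 kg

m ≈ 0.564 kg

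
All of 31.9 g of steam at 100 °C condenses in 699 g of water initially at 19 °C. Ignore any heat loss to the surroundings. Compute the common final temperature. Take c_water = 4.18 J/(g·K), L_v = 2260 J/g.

T_f ≈ 46.1 °C

Conservation of energy gives ΣQ = 0:
steam→water at 100 °C releases m L_v = 31.9×2260 = 72094
  condensed water 100 °C→T: 133.34(T − 100)
  water warms: 699×4.18×(T − 19) = 2921.8(T − 19)
3055.2 T = 72094 + 13334 + 55515 = 140943
T ≈ 46.13 °C (< 100 °C, so full condensation is consistent).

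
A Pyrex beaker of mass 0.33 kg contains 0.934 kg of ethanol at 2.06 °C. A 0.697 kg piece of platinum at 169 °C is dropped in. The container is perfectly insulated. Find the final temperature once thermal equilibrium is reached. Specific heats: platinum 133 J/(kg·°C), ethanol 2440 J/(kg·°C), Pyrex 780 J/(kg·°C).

T_f ≈ 7.9 °C

Taking heat into each body as positive, Σ m c ΔT = 0:
0.697*133*(T − 169) + 0.934*2440*(T − 2.06) + 0.33*780*(T − 2.06) = 0
92.7(T − 169) + 2279(T − 2.06) + 257.4(T − 2.06) = 0
2629.1 T = 20891
T ≈ 7.95 °C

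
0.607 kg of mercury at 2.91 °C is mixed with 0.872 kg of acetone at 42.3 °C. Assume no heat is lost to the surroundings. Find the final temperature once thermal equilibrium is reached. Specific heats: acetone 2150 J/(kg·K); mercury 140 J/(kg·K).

T_f ≈ 40.6 °C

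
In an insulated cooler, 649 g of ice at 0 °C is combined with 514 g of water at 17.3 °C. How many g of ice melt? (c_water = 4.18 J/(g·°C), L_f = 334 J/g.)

Cooling the water to 0 °C releases 514·4.18·17.3 = 37169 J.
To melt every bit of ice: 649·334 = 216766 J.
That's not enough to melt it all — equilibrium is at 0 °C with ice remaining.
m_melted·334 = 37169  ⇒  m_melted ≈ 111.3 g.

m_melted ≈ 111 g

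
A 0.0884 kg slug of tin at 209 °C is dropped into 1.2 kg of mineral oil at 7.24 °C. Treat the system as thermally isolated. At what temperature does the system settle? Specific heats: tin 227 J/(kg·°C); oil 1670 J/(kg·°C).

Let T be the final temperature. ΣQ_i = 0:
0.0884*227*(T − 209) + 1.2*1670*(T − 7.24) = 0
2024.1 T = 18703
T ≈ 9.24 °C

T_f ≈ 9.2 °C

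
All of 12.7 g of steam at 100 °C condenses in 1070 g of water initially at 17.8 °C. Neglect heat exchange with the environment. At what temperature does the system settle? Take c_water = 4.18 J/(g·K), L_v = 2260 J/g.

T_f ≈ 25.1 °C

Setting the total heat transfer to zero:
condense steam: −12.7×2260 = −28702
  condensed water 100 °C→T: 53.09(T − 100)
  water warms: 1070×4.18×(T − 17.8) = 4472.6(T − 17.8)
4525.7 T = 28702 + 5308.6 + 79612 = 113623
T ≈ 25.11 °C (< 100 °C, so full condensation is consistent).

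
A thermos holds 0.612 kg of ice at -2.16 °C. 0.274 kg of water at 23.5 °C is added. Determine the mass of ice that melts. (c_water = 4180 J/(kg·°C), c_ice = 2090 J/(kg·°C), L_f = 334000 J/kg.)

Water can give up m c ΔT = 0.274·4180·23.5 = 26915 J before reaching 0 °C.
Warming the ice to 0 °C takes 0.612·2090·2.16 = 2762.8 J, leaving 24152 J for melting.
Melting all 0.612 kg of ice would need 0.612·334000 = 204408 J.
Since 24152 < 204408 J, not all the ice melts; equilibrium is at 0 °C.
Mass melted = 24152/334000 ≈ 0.07231 kg.

m_melted ≈ 0.0723 kg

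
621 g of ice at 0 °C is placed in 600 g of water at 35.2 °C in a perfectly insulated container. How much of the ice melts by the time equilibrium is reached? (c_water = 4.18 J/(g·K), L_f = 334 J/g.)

m_melted ≈ 264 g

Heat available from the water dropping to 0 °C: 600·4.18·35.2 = 88282 J.
Fully melting the ice requires m_ice L_f = 621·334 = 207414 J.
That's not enough to melt it all — equilibrium is at 0 °C with ice remaining.
Mass melted = 88282/334 ≈ 264.3 g.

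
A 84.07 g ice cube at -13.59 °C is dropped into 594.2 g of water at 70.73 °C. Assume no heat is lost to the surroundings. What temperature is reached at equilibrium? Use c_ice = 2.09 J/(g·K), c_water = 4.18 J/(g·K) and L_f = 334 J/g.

T_f ≈ 51.2 °C

Sum of m c ΔT and latent-heat terms is zero:
ice -13.59→0 °C: 84.07·2.09·13.59 = 2387.8; melt ice: 84.07·334 = 28079; warm the meltwater: 351.41 T; water: 2483.8(T − 70.73)
2835.2 T = 175676 − 30467 = 145209
T ≈ 51.22 °C. Since T > 0 °C, the all-ice-melts assumption holds.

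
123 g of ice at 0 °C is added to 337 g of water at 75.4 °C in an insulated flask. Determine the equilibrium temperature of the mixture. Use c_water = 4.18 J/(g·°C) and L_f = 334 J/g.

Let T be the final temperature. ΣQ_i = 0:
melt ice: 123×334 = 41082
  meltwater 0→T: 123×4.18×T = 514.14 T
  water: 1408.7(T − 75.4)
1922.8 T = 106213 − 41082 = 65131
T ≈ 33.87 °C (positive, so assuming full melt was valid).

T_f ≈ 33.9 °C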